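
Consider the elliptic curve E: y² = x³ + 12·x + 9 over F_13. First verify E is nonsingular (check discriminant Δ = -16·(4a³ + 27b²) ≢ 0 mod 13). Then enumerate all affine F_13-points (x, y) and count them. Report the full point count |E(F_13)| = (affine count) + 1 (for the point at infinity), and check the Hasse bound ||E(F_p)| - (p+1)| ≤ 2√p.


Affine points = {(0, 3), (0, 10), (1, 3), (1, 10), (4, 2), (4, 11), (5, 5), (5, 8), (9, 1), (9, 12), (11, 4), (11, 9), (12, 3), (12, 10)}; affine count = 14; |E(F_13)| = 15.

Discriminant check: Δ ∝ 4a³ + 27b² = 4·12³ + 27·9² = 4·1728 + 27·81 ≡ 12 (mod 13). Nonzero ⇒ E is nonsingular.
For each x ∈ F_13, compute rhs = x³ + 12·x + 9 mod 13, then count y ∈ F_13 with y² ≡ rhs.
  x = 0: rhs = 9, matching y values: 3, 10 (2 points).
  x = 1: rhs = 9, matching y values: 3, 10 (2 points).
  x = 2: rhs = 2, matching y values: none (0 points).
  x = 3: rhs = 7, matching y values: none (0 points).
  x = 4: rhs = 4, matching y values: 2, 11 (2 points).
  x = 5: rhs = 12, matching y values: 5, 8 (2 points).
  x = 6: rhs = 11, matching y values: none (0 points).
  x = 7: rhs = 7, matching y values: none (0 points).
  x = 8: rhs = 6, matching y values: none (0 points).
  x = 9: rhs = 1, matching y values: 1, 12 (2 points).
  x = 10: rhs = 11, matching y values: none (0 points).
  x = 11: rhs = 3, matching y values: 4, 9 (2 points).
  x = 12: rhs = 9, matching y values: 3, 10 (2 points).
Total affine count: 14.
Full point count |E(F_13)| = 14 + 1 = 15.
Hasse bound: |15 − (13+1)| = |1| = 1 ≤ 2√13 ≈ 7.2111 ✓.


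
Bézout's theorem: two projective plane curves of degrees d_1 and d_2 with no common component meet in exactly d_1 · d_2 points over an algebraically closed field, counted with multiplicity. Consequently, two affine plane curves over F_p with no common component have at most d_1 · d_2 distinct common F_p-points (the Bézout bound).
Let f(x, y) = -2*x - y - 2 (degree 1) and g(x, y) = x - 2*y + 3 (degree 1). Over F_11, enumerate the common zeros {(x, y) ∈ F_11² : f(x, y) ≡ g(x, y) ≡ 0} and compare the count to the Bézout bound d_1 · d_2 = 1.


Common zeros: {(3, 3)}; count = 1; Bézout bound = 1.

deg(f) = 1, deg(g) = 1, so Bézout bound = 1.
Scan x ∈ F_11. For each x, list the y ∈ F_11 with f(x, y) ≡ 0 and those with g(x, y) ≡ 0 (mod 11); the common zeros in that column are the intersection.
  x = 0: f ≡ 0 at y ∈ {9}; g ≡ 0 at y ∈ {7}; common: ∅.
  x = 1: f ≡ 0 at y ∈ {7}; g ≡ 0 at y ∈ {2}; common: ∅.
  x = 2: f ≡ 0 at y ∈ {5}; g ≡ 0 at y ∈ {8}; common: ∅.
  x = 3: f ≡ 0 at y ∈ {3}; g ≡ 0 at y ∈ {3}; common: {3}.
  x = 4: f ≡ 0 at y ∈ {1}; g ≡ 0 at y ∈ {9}; common: ∅.
  x = 5: f ≡ 0 at y ∈ {10}; g ≡ 0 at y ∈ {4}; common: ∅.
  x = 6: f ≡ 0 at y ∈ {8}; g ≡ 0 at y ∈ {10}; common: ∅.
  x = 7: f ≡ 0 at y ∈ {6}; g ≡ 0 at y ∈ {5}; common: ∅.
  x = 8: f ≡ 0 at y ∈ {4}; g ≡ 0 at y ∈ {0}; common: ∅.
  x = 9: f ≡ 0 at y ∈ {2}; g ≡ 0 at y ∈ {6}; common: ∅.
  x = 10: f ≡ 0 at y ∈ {0}; g ≡ 0 at y ∈ {1}; common: ∅.
Collecting: common zeros = {(3, 3)}, so the count is 1.
Comparison with the Bézout bound: 1 ≤ 1 = deg(f)·deg(g), as expected for curves with no common component (the bound is attained).


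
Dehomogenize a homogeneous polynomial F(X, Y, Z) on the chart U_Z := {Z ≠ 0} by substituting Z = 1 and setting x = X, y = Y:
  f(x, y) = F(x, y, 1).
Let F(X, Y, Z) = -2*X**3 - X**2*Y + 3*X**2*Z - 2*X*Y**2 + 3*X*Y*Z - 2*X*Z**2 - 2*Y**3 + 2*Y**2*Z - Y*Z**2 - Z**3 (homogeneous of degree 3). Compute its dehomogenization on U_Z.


f(x, y) = -2*x**3 - x**2*y + 3*x**2 - 2*x*y**2 + 3*x*y - 2*x - 2*y**3 + 2*y**2 - y - 1

On U_Z we set Z = 1. Each monomial c·X^i·Y^j·Z^k in F becomes c·x^i·y^j·1^k = c·x^i·y^j.
Substituting Z = 1: F(X, Y, 1) = -2*x**3 - x**2*y + 3*x**2 - 2*x*y**2 + 3*x*y - 2*x - 2*y**3 + 2*y**2 - y - 1.
Note: deg(f) ≤ deg(F) = 3; strict inequality happens when F is divisible by Z (lost terms).


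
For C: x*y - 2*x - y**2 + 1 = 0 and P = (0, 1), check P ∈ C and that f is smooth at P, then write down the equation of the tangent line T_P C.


Tangent line at P: -x - 2*y + 2 = 0.

Step 1: f(0, 1) = 0, so P lies on C.
Step 2: partial derivatives
  f_x(x, y) = y - 2, f_y(x, y) = x - 2*y.
  f_x(P) = -1, f_y(P) = -2 (gradient nonzero, so P is smooth).
Step 3: tangent line at P: -1·(x − 0) + -2·(y − 1) = 0.
Expanding: -x - 2*y + 2 = 0.


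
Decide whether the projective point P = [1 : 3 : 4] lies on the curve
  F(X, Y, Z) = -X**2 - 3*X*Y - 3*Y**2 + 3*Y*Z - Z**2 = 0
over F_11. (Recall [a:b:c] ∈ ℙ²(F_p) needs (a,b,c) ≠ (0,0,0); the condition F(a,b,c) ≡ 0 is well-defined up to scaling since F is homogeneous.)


F(1,3,4) ≡ 5 (mod 11); P is NOT on the curve.

Evaluate F(1, 3, 4) term-by-term (mod 11).
  -X**2 ↦ -1·1·1·1 = -1
  -3*X*Y ↦ -3·1·3·1 = -9
  -3*Y**2 ↦ -3·1·9·1 = -27
  3*Y*Z ↦ 3·1·3·4 = 36
  -Z**2 ↦ -1·1·1·16 = -16
Sum: F(1, 3, 4) = (-1) + (-9) + (-27) + (36) + (-16) = -17.
Reducing mod 11: -17 ≡ 5 (mod 11).
Since F(a, b, c) ≡ 5 ≠ 0 (mod 11), P does NOT lie on the curve.


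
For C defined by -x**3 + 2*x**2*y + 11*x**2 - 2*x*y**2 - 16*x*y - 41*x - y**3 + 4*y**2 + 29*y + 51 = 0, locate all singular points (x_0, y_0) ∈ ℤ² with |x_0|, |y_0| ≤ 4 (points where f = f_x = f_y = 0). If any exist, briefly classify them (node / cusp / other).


Singular points: {(3, -1)}; classification: cusp.

Compute partial derivatives:
  f_x = -3*x**2 + 4*x*y + 22*x - 2*y**2 - 16*y - 41.
  f_y = 2*x**2 - 4*x*y - 16*x - 3*y**2 + 8*y + 29.
Scan x_0 ∈ {−4, ..., 4}. For each x_0, f_y(x_0, y) is a polynomial in y; find its integer roots y ∈ {−4, ..., 4}, then test f_x and f at those candidates.
  x = -4: f_y(-4, y) = -3*y**2 + 24*y + 125; no integer root y with |y| ≤ 4.
  x = -3: f_y(-3, y) = -3*y**2 + 20*y + 95; no integer root y with |y| ≤ 4.
  x = -2: f_y(-2, y) = -3*y**2 + 16*y + 69; no integer root y with |y| ≤ 4.
  x = -1: f_y(-1, y) = -3*y**2 + 12*y + 47; no integer root y with |y| ≤ 4.
  x = 0: f_y(0, y) = -3*y**2 + 8*y + 29; no integer root y with |y| ≤ 4.
  x = 1: f_y(1, y) = -3*y**2 + 4*y + 15; vanishes at y ∈ {3}. (1, 3): f_x = -76 ≠ 0.
  x = 2: f_y(2, y) = 5 - 3*y**2; no integer root y with |y| ≤ 4.
  x = 3: f_y(3, y) = -3*y**2 - 4*y - 1; vanishes at y ∈ {-1}. (3, -1): f_x = 0, f = 0 — SINGULAR.
  x = 4: f_y(4, y) = -3*y**2 - 8*y - 3; no integer root y with |y| ≤ 4.
Only singular point on the grid: (3, -1).
Classify: substitute x = 3 + u, y = -1 + v and expand: f = -u**3 + 2*u**2*v - 2*u*v**2 - v**3 + v**2.
No constant or linear terms (consistent with a singular point). Quadratic part: v**2. Cubic part: -u**3 + 2*u**2*v - 2*u*v**2 - v**3.
The quadratic part v**2 is a perfect square, so there is a single (double) tangent line v = 0, i.e. y = -1. Restricting the cubic part to that line (v = 0) leaves -u**3 ≠ 0, so f is not divisible by v and the branch is v² ≈ u**3 to lowest order — this is a cusp.
Classification: cusp.


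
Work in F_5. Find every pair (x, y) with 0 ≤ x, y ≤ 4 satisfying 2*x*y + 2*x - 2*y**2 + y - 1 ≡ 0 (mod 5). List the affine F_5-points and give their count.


Affine F_5-points: {(2, 2), (2, 3), (3, 0), (3, 1)}; count = 4.

For each of the 25 pairs (x, y) ∈ F_5², evaluate f(x, y) mod 5. Record the zeros.
  x = 0: [0↦4, 1↦3, 2↦3, 3↦4, 4↦1]  zeros at y ∈ ∅
  x = 1: [0↦1, 1↦2, 2↦4, 3↦2, 4↦1]  zeros at y ∈ ∅
  x = 2: [0↦3, 1↦1, 2↦0, 3↦0, 4↦1]  zeros at y ∈ {2, 3}
  x = 3: [0↦0, 1↦0, 2↦1, 3↦3, 4↦1]  zeros at y ∈ {0, 1}
  x = 4: [0↦2, 1↦4, 2↦2, 3↦1, 4↦1]  zeros at y ∈ ∅
Collecting zeros: affine points = {(2, 2), (2, 3), (3, 0), (3, 1)}.
Total count |C(F_5)_aff| = 4.


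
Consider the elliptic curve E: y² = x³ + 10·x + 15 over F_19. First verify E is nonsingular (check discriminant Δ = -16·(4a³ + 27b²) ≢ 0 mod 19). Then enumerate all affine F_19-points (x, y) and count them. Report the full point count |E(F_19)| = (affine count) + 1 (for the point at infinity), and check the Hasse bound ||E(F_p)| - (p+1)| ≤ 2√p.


Affine points = {(1, 8), (1, 11), (2, 9), (2, 10), (4, 9), (4, 10), (5, 0), (6, 5), (6, 14), (9, 6), (9, 13), (12, 1), (12, 18), (13, 9), (13, 10), (14, 7), (14, 12), (15, 5), (15, 14), (17, 5), (17, 14), (18, 2), (18, 17)}; affine count = 23; |E(F_19)| = 24.

Discriminant check: Δ ∝ 4a³ + 27b² = 4·10³ + 27·15² = 4·1000 + 27·225 ≡ 5 (mod 19). Nonzero ⇒ E is nonsingular.
For each x ∈ F_19, compute rhs = x³ + 10·x + 15 mod 19, then count y ∈ F_19 with y² ≡ rhs.
  x = 0: rhs = 15, matching y values: none (0 points).
  x = 1: rhs = 7, matching y values: 8, 11 (2 points).
  x = 2: rhs = 5, matching y values: 9, 10 (2 points).
  x = 3: rhs = 15, matching y values: none (0 points).
  x = 4: rhs = 5, matching y values: 9, 10 (2 points).
  x = 5: rhs = 0, matching y values: 0 (1 points).
  x = 6: rhs = 6, matching y values: 5, 14 (2 points).
  x = 7: rhs = 10, matching y values: none (0 points).
  x = 8: rhs = 18, matching y values: none (0 points).
  x = 9: rhs = 17, matching y values: 6, 13 (2 points).
  x = 10: rhs = 13, matching y values: none (0 points).
  x = 11: rhs = 12, matching y values: none (0 points).
  x = 12: rhs = 1, matching y values: 1, 18 (2 points).
  x = 13: rhs = 5, matching y values: 9, 10 (2 points).
  x = 14: rhs = 11, matching y values: 7, 12 (2 points).
  x = 15: rhs = 6, matching y values: 5, 14 (2 points).
  x = 16: rhs = 15, matching y values: none (0 points).
  x = 17: rhs = 6, matching y values: 5, 14 (2 points).
  x = 18: rhs = 4, matching y values: 2, 17 (2 points).
Total affine count: 23.
Full point count |E(F_19)| = 23 + 1 = 24.
Hasse bound: |24 − (19+1)| = |4| = 4 ≤ 2√19 ≈ 8.7178 ✓.


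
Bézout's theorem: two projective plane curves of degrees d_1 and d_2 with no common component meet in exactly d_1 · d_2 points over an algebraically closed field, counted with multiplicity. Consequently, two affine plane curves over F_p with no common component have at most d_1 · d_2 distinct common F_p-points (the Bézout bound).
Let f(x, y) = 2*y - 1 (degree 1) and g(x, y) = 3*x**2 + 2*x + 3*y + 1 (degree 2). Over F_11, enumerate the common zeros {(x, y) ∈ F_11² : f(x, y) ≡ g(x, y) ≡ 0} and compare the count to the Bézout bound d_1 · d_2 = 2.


Common zeros: ∅; count = 0; Bézout bound = 2.

deg(f) = 1, deg(g) = 2, so Bézout bound = 2.
Scan x ∈ F_11. For each x, list the y ∈ F_11 with f(x, y) ≡ 0 and those with g(x, y) ≡ 0 (mod 11); the common zeros in that column are the intersection.
  x = 0: f ≡ 0 at y ∈ {6}; g ≡ 0 at y ∈ {7}; common: ∅.
  x = 1: f ≡ 0 at y ∈ {6}; g ≡ 0 at y ∈ {9}; common: ∅.
  x = 2: f ≡ 0 at y ∈ {6}; g ≡ 0 at y ∈ {9}; common: ∅.
  x = 3: f ≡ 0 at y ∈ {6}; g ≡ 0 at y ∈ {7}; common: ∅.
  x = 4: f ≡ 0 at y ∈ {6}; g ≡ 0 at y ∈ {3}; common: ∅.
  x = 5: f ≡ 0 at y ∈ {6}; g ≡ 0 at y ∈ {8}; common: ∅.
  x = 6: f ≡ 0 at y ∈ {6}; g ≡ 0 at y ∈ {0}; common: ∅.
  x = 7: f ≡ 0 at y ∈ {6}; g ≡ 0 at y ∈ {1}; common: ∅.
  x = 8: f ≡ 0 at y ∈ {6}; g ≡ 0 at y ∈ {0}; common: ∅.
  x = 9: f ≡ 0 at y ∈ {6}; g ≡ 0 at y ∈ {8}; common: ∅.
  x = 10: f ≡ 0 at y ∈ {6}; g ≡ 0 at y ∈ {3}; common: ∅.
Collecting: common zeros = ∅, so the count is 0.
Comparison with the Bézout bound: 0 ≤ 2 = deg(f)·deg(g), as expected for curves with no common component (the affine F_11-count falls short of the bound because intersections may lie at infinity, over extension fields, or carry multiplicity).


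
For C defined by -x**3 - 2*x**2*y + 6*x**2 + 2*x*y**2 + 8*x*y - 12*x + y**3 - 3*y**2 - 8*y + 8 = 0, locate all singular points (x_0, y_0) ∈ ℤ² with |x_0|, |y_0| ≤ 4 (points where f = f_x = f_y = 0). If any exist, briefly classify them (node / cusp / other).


Singular points: {(2, 0)}; classification: cusp.

Compute partial derivatives:
  f_x = -3*x**2 - 4*x*y + 12*x + 2*y**2 + 8*y - 12.
  f_y = -2*x**2 + 4*x*y + 8*x + 3*y**2 - 6*y - 8.
Scan x_0 ∈ {−4, ..., 4}. For each x_0, f_y(x_0, y) is a polynomial in y; find its integer roots y ∈ {−4, ..., 4}, then test f_x and f at those candidates.
  x = -4: f_y(-4, y) = 3*y**2 - 22*y - 72; no integer root y with |y| ≤ 4.
  x = -3: f_y(-3, y) = 3*y**2 - 18*y - 50; no integer root y with |y| ≤ 4.
  x = -2: f_y(-2, y) = 3*y**2 - 14*y - 32; no integer root y with |y| ≤ 4.
  x = -1: f_y(-1, y) = 3*y**2 - 10*y - 18; no integer root y with |y| ≤ 4.
  x = 0: f_y(0, y) = 3*y**2 - 6*y - 8; no integer root y with |y| ≤ 4.
  x = 1: f_y(1, y) = 3*y**2 - 2*y - 2; no integer root y with |y| ≤ 4.
  x = 2: f_y(2, y) = 3*y**2 + 2*y; vanishes at y ∈ {0}. (2, 0): f_x = 0, f = 0 — SINGULAR.
  x = 3: f_y(3, y) = 3*y**2 + 6*y - 2; no integer root y with |y| ≤ 4.
  x = 4: f_y(4, y) = 3*y**2 + 10*y - 8; vanishes at y ∈ {-4}. (4, -4): f_x = 52 ≠ 0.
Only singular point on the grid: (2, 0).
Classify: substitute x = 2 + u, y = 0 + v and expand: f = -u**3 - 2*u**2*v + 2*u*v**2 + v**3 + v**2.
No constant or linear terms (consistent with a singular point). Quadratic part: v**2. Cubic part: -u**3 - 2*u**2*v + 2*u*v**2 + v**3.
The quadratic part v**2 is a perfect square, so there is a single (double) tangent line v = 0, i.e. y = 0. Restricting the cubic part to that line (v = 0) leaves -u**3 ≠ 0, so f is not divisible by v and the branch is v² ≈ u**3 to lowest order — this is a cusp.
Classification: cusp.


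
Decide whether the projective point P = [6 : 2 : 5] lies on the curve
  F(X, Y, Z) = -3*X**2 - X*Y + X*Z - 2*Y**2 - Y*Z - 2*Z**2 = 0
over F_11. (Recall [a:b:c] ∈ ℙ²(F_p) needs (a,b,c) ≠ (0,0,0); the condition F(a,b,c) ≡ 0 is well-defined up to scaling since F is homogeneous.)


F(6,2,5) ≡ 7 (mod 11); P is NOT on the curve.

Evaluate F(6, 2, 5) term-by-term (mod 11).
  -3*X**2 ↦ -3·36·1·1 = -108
  -X*Y ↦ -1·6·2·1 = -12
  X*Z ↦ 1·6·1·5 = 30
  -2*Y**2 ↦ -2·1·4·1 = -8
  -Y*Z ↦ -1·1·2·5 = -10
  -2*Z**2 ↦ -2·1·1·25 = -50
Sum: F(6, 2, 5) = (-108) + (-12) + (30) + (-8) + (-10) + (-50) = -158.
Reducing mod 11: -158 ≡ 7 (mod 11).
Since F(a, b, c) ≡ 7 ≠ 0 (mod 11), P does NOT lie on the curve.


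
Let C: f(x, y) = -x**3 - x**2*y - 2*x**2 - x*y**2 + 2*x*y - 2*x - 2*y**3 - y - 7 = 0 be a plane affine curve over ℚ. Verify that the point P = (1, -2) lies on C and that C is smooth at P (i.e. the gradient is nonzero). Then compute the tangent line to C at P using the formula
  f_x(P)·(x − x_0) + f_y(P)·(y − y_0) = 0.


Tangent line at P: -13*x - 20*y - 27 = 0.

Step 1: f(1, -2) = 0, so P lies on C.
Step 2: partial derivatives
  f_x(x, y) = -3*x**2 - 2*x*y - 4*x - y**2 + 2*y - 2, f_y(x, y) = -x**2 - 2*x*y + 2*x - 6*y**2 - 1.
  f_x(P) = -13, f_y(P) = -20 (gradient nonzero, so P is smooth).
Step 3: tangent line at P: -13·(x − 1) + -20·(y − -2) = 0.
Expanding: -13*x - 20*y - 27 = 0.


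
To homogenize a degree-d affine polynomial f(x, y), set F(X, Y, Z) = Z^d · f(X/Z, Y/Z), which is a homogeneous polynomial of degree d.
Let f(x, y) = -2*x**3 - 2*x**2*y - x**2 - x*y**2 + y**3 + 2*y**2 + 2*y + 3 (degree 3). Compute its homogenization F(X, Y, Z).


F(X, Y, Z) = -2*X**3 - 2*X**2*Y - X**2*Z - X*Y**2 + Y**3 + 2*Y**2*Z + 2*Y*Z**2 + 3*Z**3

deg(f) = 3.
Substitute x = X/Z, y = Y/Z into f, then multiply by Z^3.
  monomial -2·x^3·y^0 ↦ -2·X^3·Y^0·Z^0.
  monomial -2·x^2·y^1 ↦ -2·X^2·Y^1·Z^0.
  monomial -1·x^2·y^0 ↦ -1·X^2·Y^0·Z^1.
  monomial -1·x^1·y^2 ↦ -1·X^1·Y^2·Z^0.
  monomial 1·x^0·y^3 ↦ 1·X^0·Y^3·Z^0.
  monomial 2·x^0·y^2 ↦ 2·X^0·Y^2·Z^1.
  monomial 2·x^0·y^1 ↦ 2·X^0·Y^1·Z^2.
  monomial 3·x^0·y^0 ↦ 3·X^0·Y^0·Z^3.
Collecting: F(X, Y, Z) = -2*X**3 - 2*X**2*Y - X**2*Z - X*Y**2 + Y**3 + 2*Y**2*Z + 2*Y*Z**2 + 3*Z**3.


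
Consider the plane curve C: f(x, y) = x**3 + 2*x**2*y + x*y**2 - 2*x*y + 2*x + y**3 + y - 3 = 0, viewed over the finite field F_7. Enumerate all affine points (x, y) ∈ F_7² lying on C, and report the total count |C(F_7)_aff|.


Affine F_7-points: {(0, 2), (1, 0), (1, 2), (1, 4), (2, 2), (6, 5)}; count = 6.

For each of the 49 pairs (x, y) ∈ F_7², evaluate f(x, y) mod 7. Record the zeros.
  x = 0: [0↦4, 1↦6, 2↦0, 3↦6, 4↦2, 5↦1, 6↦2]  zeros at y ∈ {2}
  x = 1: [0↦0, 1↦3, 2↦0, 3↦4, 4↦0, 5↦1, 6↦6]  zeros at y ∈ {0, 2, 4}
  x = 2: [0↦2, 1↦3, 2↦0, 3↦6, 4↦6, 5↦6, 6↦5]  zeros at y ∈ {2}
  x = 3: [0↦2, 1↦5, 2↦6, 3↦4, 4↦5, 5↦1, 6↦5]  zeros at y ∈ ∅
  x = 4: [0↦6, 1↦1, 2↦3, 3↦4, 4↦3, 5↦6, 6↦5]  zeros at y ∈ ∅
  x = 5: [0↦6, 1↦4, 2↦4, 3↦5, 4↦6, 5↦6, 6↦4]  zeros at y ∈ ∅
  x = 6: [0↦1, 1↦6, 2↦1, 3↦6, 4↦6, 5↦0, 6↦1]  zeros at y ∈ {5}
Collecting zeros: affine points = {(0, 2), (1, 0), (1, 2), (1, 4), (2, 2), (6, 5)}.
Total count |C(F_7)_aff| = 6.


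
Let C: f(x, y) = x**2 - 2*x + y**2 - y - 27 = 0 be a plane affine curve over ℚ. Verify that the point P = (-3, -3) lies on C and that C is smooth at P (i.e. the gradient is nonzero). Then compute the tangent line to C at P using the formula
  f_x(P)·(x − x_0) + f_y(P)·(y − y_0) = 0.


Tangent line at P: -8*x - 7*y - 45 = 0.

Step 1: f(-3, -3) = 0, so P lies on C.
Step 2: partial derivatives
  f_x(x, y) = 2*x - 2, f_y(x, y) = 2*y - 1.
  f_x(P) = -8, f_y(P) = -7 (gradient nonzero, so P is smooth).
Step 3: tangent line at P: -8·(x − -3) + -7·(y − -3) = 0.
Expanding: -8*x - 7*y - 45 = 0.


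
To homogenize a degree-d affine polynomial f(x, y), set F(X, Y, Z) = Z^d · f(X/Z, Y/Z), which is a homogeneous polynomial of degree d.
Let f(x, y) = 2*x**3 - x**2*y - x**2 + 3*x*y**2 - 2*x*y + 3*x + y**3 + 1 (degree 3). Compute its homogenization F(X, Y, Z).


F(X, Y, Z) = 2*X**3 - X**2*Y - X**2*Z + 3*X*Y**2 - 2*X*Y*Z + 3*X*Z**2 + Y**3 + Z**3

deg(f) = 3.
Substitute x = X/Z, y = Y/Z into f, then multiply by Z^3.
  monomial 2·x^3·y^0 ↦ 2·X^3·Y^0·Z^0.
  monomial -1·x^2·y^1 ↦ -1·X^2·Y^1·Z^0.
  monomial -1·x^2·y^0 ↦ -1·X^2·Y^0·Z^1.
  monomial 3·x^1·y^2 ↦ 3·X^1·Y^2·Z^0.
  monomial -2·x^1·y^1 ↦ -2·X^1·Y^1·Z^1.
  monomial 3·x^1·y^0 ↦ 3·X^1·Y^0·Z^2.
  monomial 1·x^0·y^3 ↦ 1·X^0·Y^3·Z^0.
  monomial 1·x^0·y^0 ↦ 1·X^0·Y^0·Z^3.
Collecting: F(X, Y, Z) = 2*X**3 - X**2*Y - X**2*Z + 3*X*Y**2 - 2*X*Y*Z + 3*X*Z**2 + Y**3 + Z**3.


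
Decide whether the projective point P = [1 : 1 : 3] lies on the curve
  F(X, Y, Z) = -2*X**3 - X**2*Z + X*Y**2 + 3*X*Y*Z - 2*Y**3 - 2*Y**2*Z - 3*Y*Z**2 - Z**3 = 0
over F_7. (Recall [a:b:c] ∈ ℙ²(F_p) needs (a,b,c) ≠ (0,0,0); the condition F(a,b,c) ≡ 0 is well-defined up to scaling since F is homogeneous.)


F(1,1,3) ≡ 6 (mod 7); P is NOT on the curve.

Evaluate F(1, 1, 3) term-by-term (mod 7).
  -2*X**3 ↦ -2·1·1·1 = -2
  -X**2*Z ↦ -1·1·1·3 = -3
  X*Y**2 ↦ 1·1·1·1 = 1
  3*X*Y*Z ↦ 3·1·1·3 = 9
  -2*Y**3 ↦ -2·1·1·1 = -2
  -2*Y**2*Z ↦ -2·1·1·3 = -6
  -3*Y*Z**2 ↦ -3·1·1·9 = -27
  -Z**3 ↦ -1·1·1·27 = -27
Sum: F(1, 1, 3) = (-2) + (-3) + (1) + (9) + (-2) + (-6) + (-27) + (-27) = -57.
Reducing mod 7: -57 ≡ 6 (mod 7).
Since F(a, b, c) ≡ 6 ≠ 0 (mod 7), P does NOT lie on the curve.


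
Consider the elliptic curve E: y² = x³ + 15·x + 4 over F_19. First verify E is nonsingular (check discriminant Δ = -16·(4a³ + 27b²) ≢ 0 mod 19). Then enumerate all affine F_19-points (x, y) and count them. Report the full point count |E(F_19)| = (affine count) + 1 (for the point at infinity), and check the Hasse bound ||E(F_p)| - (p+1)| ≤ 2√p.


Affine points = {(0, 2), (0, 17), (1, 1), (1, 18), (2, 2), (2, 17), (3, 0), (6, 5), (6, 14), (8, 3), (8, 16), (17, 2), (17, 17), (18, 8), (18, 11)}; affine count = 15; |E(F_19)| = 16.

Discriminant check: Δ ∝ 4a³ + 27b² = 4·15³ + 27·4² = 4·3375 + 27·16 ≡ 5 (mod 19). Nonzero ⇒ E is nonsingular.
For each x ∈ F_19, compute rhs = x³ + 15·x + 4 mod 19, then count y ∈ F_19 with y² ≡ rhs.
  x = 0: rhs = 4, matching y values: 2, 17 (2 points).
  x = 1: rhs = 1, matching y values: 1, 18 (2 points).
  x = 2: rhs = 4, matching y values: 2, 17 (2 points).
  x = 3: rhs = 0, matching y values: 0 (1 points).
  x = 4: rhs = 14, matching y values: none (0 points).
  x = 5: rhs = 14, matching y values: none (0 points).
  x = 6: rhs = 6, matching y values: 5, 14 (2 points).
  x = 7: rhs = 15, matching y values: none (0 points).
  x = 8: rhs = 9, matching y values: 3, 16 (2 points).
  x = 9: rhs = 13, matching y values: none (0 points).
  x = 10: rhs = 14, matching y values: none (0 points).
  x = 11: rhs = 18, matching y values: none (0 points).
  x = 12: rhs = 12, matching y values: none (0 points).
  x = 13: rhs = 2, matching y values: none (0 points).
  x = 14: rhs = 13, matching y values: none (0 points).
  x = 15: rhs = 13, matching y values: none (0 points).
  x = 16: rhs = 8, matching y values: none (0 points).
  x = 17: rhs = 4, matching y values: 2, 17 (2 points).
  x = 18: rhs = 7, matching y values: 8, 11 (2 points).
Total affine count: 15.
Full point count |E(F_19)| = 15 + 1 = 16.
Hasse bound: |16 − (19+1)| = |-4| = 4 ≤ 2√19 ≈ 8.7178 ✓.


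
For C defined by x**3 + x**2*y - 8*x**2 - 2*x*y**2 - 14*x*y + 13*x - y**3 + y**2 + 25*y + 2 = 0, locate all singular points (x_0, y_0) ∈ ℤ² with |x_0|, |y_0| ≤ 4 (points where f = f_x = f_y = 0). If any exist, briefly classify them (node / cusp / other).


Singular points: {(3, -2)}; classification: node.

Compute partial derivatives:
  f_x = 3*x**2 + 2*x*y - 16*x - 2*y**2 - 14*y + 13.
  f_y = x**2 - 4*x*y - 14*x - 3*y**2 + 2*y + 25.
Scan x_0 ∈ {−4, ..., 4}. For each x_0, f_y(x_0, y) is a polynomial in y; find its integer roots y ∈ {−4, ..., 4}, then test f_x and f at those candidates.
  x = -4: f_y(-4, y) = -3*y**2 + 18*y + 97; no integer root y with |y| ≤ 4.
  x = -3: f_y(-3, y) = -3*y**2 + 14*y + 76; no integer root y with |y| ≤ 4.
  x = -2: f_y(-2, y) = -3*y**2 + 10*y + 57; vanishes at y ∈ {-3}. (-2, -3): f_x = 93 ≠ 0.
  x = -1: f_y(-1, y) = -3*y**2 + 6*y + 40; no integer root y with |y| ≤ 4.
  x = 0: f_y(0, y) = -3*y**2 + 2*y + 25; no integer root y with |y| ≤ 4.
  x = 1: f_y(1, y) = -3*y**2 - 2*y + 12; no integer root y with |y| ≤ 4.
  x = 2: f_y(2, y) = -3*y**2 - 6*y + 1; no integer root y with |y| ≤ 4.
  x = 3: f_y(3, y) = -3*y**2 - 10*y - 8; vanishes at y ∈ {-2}. (3, -2): f_x = 0, f = 0 — SINGULAR.
  x = 4: f_y(4, y) = -3*y**2 - 14*y - 15; vanishes at y ∈ {-3}. (4, -3): f_x = -3 ≠ 0.
Only singular point on the grid: (3, -2).
Classify: substitute x = 3 + u, y = -2 + v and expand: f = u**3 + u**2*v - u**2 - 2*u*v**2 - v**3 + v**2.
No constant or linear terms (consistent with a singular point). Quadratic part: -u**2 + v**2. Cubic part: u**3 + u**2*v - 2*u*v**2 - v**3.
The quadratic part v**2 - u**2 = (v − u)(v + u) splits into two distinct linear factors, so there are two distinct tangent lines y − -2 = ±(x − 3) — this is a node (ordinary double point).
Classification: node.


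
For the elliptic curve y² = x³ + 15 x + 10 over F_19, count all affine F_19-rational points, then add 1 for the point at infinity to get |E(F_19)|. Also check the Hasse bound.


Affine points = {(1, 8), (1, 11), (3, 5), (3, 14), (4, 1), (4, 18), (5, 1), (5, 18), (9, 0), (10, 1), (10, 18), (11, 9), (11, 10), (14, 0), (15, 0)}; affine count = 15; |E(F_19)| = 16.

Discriminant check: Δ ∝ 4a³ + 27b² = 4·15³ + 27·10² = 4·3375 + 27·100 ≡ 12 (mod 19). Nonzero ⇒ E is nonsingular.
For each x ∈ F_19, compute rhs = x³ + 15·x + 10 mod 19, then count y ∈ F_19 with y² ≡ rhs.
  x = 0: rhs = 10, matching y values: none (0 points).
  x = 1: rhs = 7, matching y values: 8, 11 (2 points).
  x = 2: rhs = 10, matching y values: none (0 points).
  x = 3: rhs = 6, matching y values: 5, 14 (2 points).
  x = 4: rhs = 1, matching y values: 1, 18 (2 points).
  x = 5: rhs = 1, matching y values: 1, 18 (2 points).
  x = 6: rhs = 12, matching y values: none (0 points).
  x = 7: rhs = 2, matching y values: none (0 points).
  x = 8: rhs = 15, matching y values: none (0 points).
  x = 9: rhs = 0, matching y values: 0 (1 points).
  x = 10: rhs = 1, matching y values: 1, 18 (2 points).
  x = 11: rhs = 5, matching y values: 9, 10 (2 points).
  x = 12: rhs = 18, matching y values: none (0 points).
  x = 13: rhs = 8, matching y values: none (0 points).
  x = 14: rhs = 0, matching y values: 0 (1 points).
  x = 15: rhs = 0, matching y values: 0 (1 points).
  x = 16: rhs = 14, matching y values: none (0 points).
  x = 17: rhs = 10, matching y values: none (0 points).
  x = 18: rhs = 13, matching y values: none (0 points).
Total affine count: 15.
Full point count |E(F_19)| = 15 + 1 = 16.
Hasse bound: |16 − (19+1)| = |-4| = 4 ≤ 2√19 ≈ 8.7178 ✓.


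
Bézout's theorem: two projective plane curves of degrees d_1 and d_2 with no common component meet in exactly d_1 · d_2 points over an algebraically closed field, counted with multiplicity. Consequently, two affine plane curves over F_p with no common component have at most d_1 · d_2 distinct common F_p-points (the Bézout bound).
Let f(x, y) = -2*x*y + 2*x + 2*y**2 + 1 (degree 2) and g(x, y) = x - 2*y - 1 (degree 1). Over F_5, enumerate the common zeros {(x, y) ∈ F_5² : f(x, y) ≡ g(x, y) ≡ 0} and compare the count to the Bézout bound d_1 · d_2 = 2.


Common zeros: ∅; count = 0; Bézout bound = 2.

deg(f) = 2, deg(g) = 1, so Bézout bound = 2.
Scan x ∈ F_5. For each x, list the y ∈ F_5 with f(x, y) ≡ 0 and those with g(x, y) ≡ 0 (mod 5); the common zeros in that column are the intersection.
  x = 0: f ≡ 0 at y ∈ ∅; g ≡ 0 at y ∈ {2}; common: ∅.
  x = 1: f ≡ 0 at y ∈ {3}; g ≡ 0 at y ∈ {0}; common: ∅.
  x = 2: f ≡ 0 at y ∈ {0, 2}; g ≡ 0 at y ∈ {3}; common: ∅.
  x = 3: f ≡ 0 at y ∈ {4}; g ≡ 0 at y ∈ {1}; common: ∅.
  x = 4: f ≡ 0 at y ∈ ∅; g ≡ 0 at y ∈ {4}; common: ∅.
Collecting: common zeros = ∅, so the count is 0.
Comparison with the Bézout bound: 0 ≤ 2 = deg(f)·deg(g), as expected for curves with no common component (the affine F_5-count falls short of the bound because intersections may lie at infinity, over extension fields, or carry multiplicity).


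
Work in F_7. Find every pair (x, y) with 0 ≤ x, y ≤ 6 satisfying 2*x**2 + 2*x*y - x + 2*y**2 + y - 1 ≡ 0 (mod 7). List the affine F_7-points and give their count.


Affine F_7-points: {(0, 4), (0, 6), (1, 0), (1, 2), (3, 0), (5, 6)}; count = 6.

For each of the 49 pairs (x, y) ∈ F_7², evaluate f(x, y) mod 7. Record the zeros.
  x = 0: [0↦6, 1↦2, 2↦2, 3↦6, 4↦0, 5↦5, 6↦0]  zeros at y ∈ {4, 6}
  x = 1: [0↦0, 1↦5, 2↦0, 3↦6, 4↦2, 5↦2, 6↦6]  zeros at y ∈ {0, 2}
  x = 2: [0↦5, 1↦5, 2↦2, 3↦3, 4↦1, 5↦3, 6↦2]  zeros at y ∈ ∅
  x = 3: [0↦0, 1↦2, 2↦1, 3↦4, 4↦4, 5↦1, 6↦2]  zeros at y ∈ {0}
  x = 4: [0↦6, 1↦3, 2↦4, 3↦2, 4↦4, 5↦3, 6↦6]  zeros at y ∈ ∅
  x = 5: [0↦2, 1↦1, 2↦4, 3↦4, 4↦1, 5↦2, 6↦0]  zeros at y ∈ {6}
  x = 6: [0↦2, 1↦3, 2↦1, 3↦3, 4↦2, 5↦5, 6↦5]  zeros at y ∈ ∅
Collecting zeros: affine points = {(0, 4), (0, 6), (1, 0), (1, 2), (3, 0), (5, 6)}.
Total count |C(F_7)_aff| = 6.


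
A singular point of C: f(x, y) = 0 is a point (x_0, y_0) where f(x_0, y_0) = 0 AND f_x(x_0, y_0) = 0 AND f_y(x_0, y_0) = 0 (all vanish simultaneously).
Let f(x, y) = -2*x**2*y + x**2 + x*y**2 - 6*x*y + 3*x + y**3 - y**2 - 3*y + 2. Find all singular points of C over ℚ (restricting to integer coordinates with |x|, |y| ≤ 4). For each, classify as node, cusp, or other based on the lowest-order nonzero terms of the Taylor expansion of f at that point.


Singular points: {(-1, 1)}; classification: node.

Compute partial derivatives:
  f_x = -4*x*y + 2*x + y**2 - 6*y + 3.
  f_y = -2*x**2 + 2*x*y - 6*x + 3*y**2 - 2*y - 3.
Scan x_0 ∈ {−4, ..., 4}. For each x_0, f_y(x_0, y) is a polynomial in y; find its integer roots y ∈ {−4, ..., 4}, then test f_x and f at those candidates.
  x = -4: f_y(-4, y) = 3*y**2 - 10*y - 11; no integer root y with |y| ≤ 4.
  x = -3: f_y(-3, y) = 3*y**2 - 8*y - 3; vanishes at y ∈ {3}. (-3, 3): f_x = 24 ≠ 0.
  x = -2: f_y(-2, y) = 3*y**2 - 6*y + 1; no integer root y with |y| ≤ 4.
  x = -1: f_y(-1, y) = 3*y**2 - 4*y + 1; vanishes at y ∈ {1}. (-1, 1): f_x = 0, f = 0 — SINGULAR.
  x = 0: f_y(0, y) = 3*y**2 - 2*y - 3; no integer root y with |y| ≤ 4.
  x = 1: f_y(1, y) = 3*y**2 - 11; no integer root y with |y| ≤ 4.
  x = 2: f_y(2, y) = 3*y**2 + 2*y - 23; no integer root y with |y| ≤ 4.
  x = 3: f_y(3, y) = 3*y**2 + 4*y - 39; vanishes at y ∈ {3}. (3, 3): f_x = -36 ≠ 0.
  x = 4: f_y(4, y) = 3*y**2 + 6*y - 59; no integer root y with |y| ≤ 4.
Only singular point on the grid: (-1, 1).
Classify: substitute x = -1 + u, y = 1 + v and expand: f = -2*u**2*v - u**2 + u*v**2 + v**3 + v**2.
No constant or linear terms (consistent with a singular point). Quadratic part: -u**2 + v**2. Cubic part: -2*u**2*v + u*v**2 + v**3.
The quadratic part v**2 - u**2 = (v − u)(v + u) splits into two distinct linear factors, so there are two distinct tangent lines y − 1 = ±(x − -1) — this is a node (ordinary double point).
Classification: node.


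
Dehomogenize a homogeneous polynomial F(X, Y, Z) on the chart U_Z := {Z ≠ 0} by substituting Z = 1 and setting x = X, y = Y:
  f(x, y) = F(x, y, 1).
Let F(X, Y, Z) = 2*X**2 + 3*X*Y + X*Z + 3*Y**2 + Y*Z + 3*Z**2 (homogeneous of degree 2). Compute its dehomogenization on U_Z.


f(x, y) = 2*x**2 + 3*x*y + x + 3*y**2 + y + 3

On U_Z we set Z = 1. Each monomial c·X^i·Y^j·Z^k in F becomes c·x^i·y^j·1^k = c·x^i·y^j.
Substituting Z = 1: F(X, Y, 1) = 2*x**2 + 3*x*y + x + 3*y**2 + y + 3.
Note: deg(f) ≤ deg(F) = 2; strict inequality happens when F is divisible by Z (lost terms).


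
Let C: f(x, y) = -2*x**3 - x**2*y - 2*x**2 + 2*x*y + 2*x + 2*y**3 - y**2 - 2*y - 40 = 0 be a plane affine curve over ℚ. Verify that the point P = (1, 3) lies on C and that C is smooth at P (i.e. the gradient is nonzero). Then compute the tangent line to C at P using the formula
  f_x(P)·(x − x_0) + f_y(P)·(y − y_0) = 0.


Tangent line at P: -8*x + 47*y - 133 = 0.

Step 1: f(1, 3) = 0, so P lies on C.
Step 2: partial derivatives
  f_x(x, y) = -6*x**2 - 2*x*y - 4*x + 2*y + 2, f_y(x, y) = -x**2 + 2*x + 6*y**2 - 2*y - 2.
  f_x(P) = -8, f_y(P) = 47 (gradient nonzero, so P is smooth).
Step 3: tangent line at P: -8·(x − 1) + 47·(y − 3) = 0.
Expanding: -8*x + 47*y - 133 = 0.


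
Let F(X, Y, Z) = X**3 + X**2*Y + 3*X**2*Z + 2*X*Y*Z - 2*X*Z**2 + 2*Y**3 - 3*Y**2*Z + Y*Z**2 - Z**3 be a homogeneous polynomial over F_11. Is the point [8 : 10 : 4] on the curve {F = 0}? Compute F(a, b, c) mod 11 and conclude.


F(8,10,4) ≡ 10 (mod 11); P is NOT on the curve.

Evaluate F(8, 10, 4) term-by-term (mod 11).
  X**3 ↦ 1·512·1·1 = 512
  X**2*Y ↦ 1·64·10·1 = 640
  3*X**2*Z ↦ 3·64·1·4 = 768
  2*X*Y*Z ↦ 2·8·10·4 = 640
  -2*X*Z**2 ↦ -2·8·1·16 = -256
  2*Y**3 ↦ 2·1·1000·1 = 2000
  -3*Y**2*Z ↦ -3·1·100·4 = -1200
  Y*Z**2 ↦ 1·1·10·16 = 160
  -Z**3 ↦ -1·1·1·64 = -64
Sum: F(8, 10, 4) = (512) + (640) + (768) + (640) + (-256) + (2000) + (-1200) + (160) + (-64) = 3200.
Reducing mod 11: 3200 ≡ 10 (mod 11).
Since F(a, b, c) ≡ 10 ≠ 0 (mod 11), P does NOT lie on the curve.


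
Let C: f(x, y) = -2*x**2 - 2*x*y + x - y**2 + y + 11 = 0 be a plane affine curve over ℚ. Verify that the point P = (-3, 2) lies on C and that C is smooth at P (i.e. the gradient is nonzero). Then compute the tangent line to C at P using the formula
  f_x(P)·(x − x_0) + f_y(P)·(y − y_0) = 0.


Tangent line at P: 9*x + 3*y + 21 = 0.

Step 1: f(-3, 2) = 0, so P lies on C.
Step 2: partial derivatives
  f_x(x, y) = -4*x - 2*y + 1, f_y(x, y) = -2*x - 2*y + 1.
  f_x(P) = 9, f_y(P) = 3 (gradient nonzero, so P is smooth).
Step 3: tangent line at P: 9·(x − -3) + 3·(y − 2) = 0.
Expanding: 9*x + 3*y + 21 = 0.


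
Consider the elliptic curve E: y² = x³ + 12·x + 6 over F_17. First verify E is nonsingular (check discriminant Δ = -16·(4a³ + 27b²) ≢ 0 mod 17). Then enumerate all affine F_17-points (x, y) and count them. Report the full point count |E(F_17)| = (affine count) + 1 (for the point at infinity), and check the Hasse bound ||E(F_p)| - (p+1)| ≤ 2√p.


Affine points = {(1, 6), (1, 11), (2, 2), (2, 15), (3, 1), (3, 16), (4, 4), (4, 13), (5, 2), (5, 15), (7, 5), (7, 12), (8, 6), (8, 11), (10, 2), (10, 15), (12, 5), (12, 12), (13, 8), (13, 9), (15, 5), (15, 12)}; affine count = 22; |E(F_17)| = 23.

Discriminant check: Δ ∝ 4a³ + 27b² = 4·12³ + 27·6² = 4·1728 + 27·36 ≡ 13 (mod 17). Nonzero ⇒ E is nonsingular.
For each x ∈ F_17, compute rhs = x³ + 12·x + 6 mod 17, then count y ∈ F_17 with y² ≡ rhs.
  x = 0: rhs = 6, matching y values: none (0 points).
  x = 1: rhs = 2, matching y values: 6, 11 (2 points).
  x = 2: rhs = 4, matching y values: 2, 15 (2 points).
  x = 3: rhs = 1, matching y values: 1, 16 (2 points).
  x = 4: rhs = 16, matching y values: 4, 13 (2 points).
  x = 5: rhs = 4, matching y values: 2, 15 (2 points).
  x = 6: rhs = 5, matching y values: none (0 points).
  x = 7: rhs = 8, matching y values: 5, 12 (2 points).
  x = 8: rhs = 2, matching y values: 6, 11 (2 points).
  x = 9: rhs = 10, matching y values: none (0 points).
  x = 10: rhs = 4, matching y values: 2, 15 (2 points).
  x = 11: rhs = 7, matching y values: none (0 points).
  x = 12: rhs = 8, matching y values: 5, 12 (2 points).
  x = 13: rhs = 13, matching y values: 8, 9 (2 points).
  x = 14: rhs = 11, matching y values: none (0 points).
  x = 15: rhs = 8, matching y values: 5, 12 (2 points).
  x = 16: rhs = 10, matching y values: none (0 points).
Total affine count: 22.
Full point count |E(F_17)| = 22 + 1 = 23.
Hasse bound: |23 − (17+1)| = |5| = 5 ≤ 2√17 ≈ 8.2462 ✓.


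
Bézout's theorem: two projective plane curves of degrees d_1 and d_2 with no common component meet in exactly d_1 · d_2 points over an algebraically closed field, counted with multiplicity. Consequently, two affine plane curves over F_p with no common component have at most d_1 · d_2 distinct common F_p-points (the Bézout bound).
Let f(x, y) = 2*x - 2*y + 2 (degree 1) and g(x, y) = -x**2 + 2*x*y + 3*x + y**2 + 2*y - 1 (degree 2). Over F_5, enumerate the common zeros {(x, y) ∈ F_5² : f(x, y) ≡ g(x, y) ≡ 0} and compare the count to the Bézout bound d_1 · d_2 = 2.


Common zeros: {(4, 0)}; count = 1; Bézout bound = 2.

deg(f) = 1, deg(g) = 2, so Bézout bound = 2.
Scan x ∈ F_5. For each x, list the y ∈ F_5 with f(x, y) ≡ 0 and those with g(x, y) ≡ 0 (mod 5); the common zeros in that column are the intersection.
  x = 0: f ≡ 0 at y ∈ {1}; g ≡ 0 at y ∈ ∅; common: ∅.
  x = 1: f ≡ 0 at y ∈ {2}; g ≡ 0 at y ∈ ∅; common: ∅.
  x = 2: f ≡ 0 at y ∈ {3}; g ≡ 0 at y ∈ ∅; common: ∅.
  x = 3: f ≡ 0 at y ∈ {4}; g ≡ 0 at y ∈ ∅; common: ∅.
  x = 4: f ≡ 0 at y ∈ {0}; g ≡ 0 at y ∈ {0}; common: {0}.
Collecting: common zeros = {(4, 0)}, so the count is 1.
Comparison with the Bézout bound: 1 ≤ 2 = deg(f)·deg(g), as expected for curves with no common component (the affine F_5-count falls short of the bound because intersections may lie at infinity, over extension fields, or carry multiplicity).


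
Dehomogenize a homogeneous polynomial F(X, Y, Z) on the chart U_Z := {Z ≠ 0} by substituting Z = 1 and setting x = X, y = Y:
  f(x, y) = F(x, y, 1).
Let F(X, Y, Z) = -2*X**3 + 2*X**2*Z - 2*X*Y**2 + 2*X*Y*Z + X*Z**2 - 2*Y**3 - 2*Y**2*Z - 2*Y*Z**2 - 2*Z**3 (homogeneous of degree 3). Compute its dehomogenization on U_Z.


f(x, y) = -2*x**3 + 2*x**2 - 2*x*y**2 + 2*x*y + x - 2*y**3 - 2*y**2 - 2*y - 2

On U_Z we set Z = 1. Each monomial c·X^i·Y^j·Z^k in F becomes c·x^i·y^j·1^k = c·x^i·y^j.
Substituting Z = 1: F(X, Y, 1) = -2*x**3 + 2*x**2 - 2*x*y**2 + 2*x*y + x - 2*y**3 - 2*y**2 - 2*y - 2.
Note: deg(f) ≤ deg(F) = 3; strict inequality happens when F is divisible by Z (lost terms).


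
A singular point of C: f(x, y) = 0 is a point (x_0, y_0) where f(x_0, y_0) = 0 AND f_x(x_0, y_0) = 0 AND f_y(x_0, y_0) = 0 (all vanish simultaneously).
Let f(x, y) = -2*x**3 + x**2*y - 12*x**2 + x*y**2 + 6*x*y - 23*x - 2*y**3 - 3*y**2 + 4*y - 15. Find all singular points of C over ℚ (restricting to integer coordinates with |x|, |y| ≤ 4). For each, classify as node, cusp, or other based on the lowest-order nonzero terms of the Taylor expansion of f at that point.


Singular points: {(-2, -1)}; classification: node.

Compute partial derivatives:
  f_x = -6*x**2 + 2*x*y - 24*x + y**2 + 6*y - 23.
  f_y = x**2 + 2*x*y + 6*x - 6*y**2 - 6*y + 4.
Scan x_0 ∈ {−4, ..., 4}. For each x_0, f_y(x_0, y) is a polynomial in y; find its integer roots y ∈ {−4, ..., 4}, then test f_x and f at those candidates.
  x = -4: f_y(-4, y) = -6*y**2 - 14*y - 4; vanishes at y ∈ {-2}. (-4, -2): f_x = -15 ≠ 0.
  x = -3: f_y(-3, y) = -6*y**2 - 12*y - 5; no integer root y with |y| ≤ 4.
  x = -2: f_y(-2, y) = -6*y**2 - 10*y - 4; vanishes at y ∈ {-1}. (-2, -1): f_x = 0, f = 0 — SINGULAR.
  x = -1: f_y(-1, y) = -6*y**2 - 8*y - 1; no integer root y with |y| ≤ 4.
  x = 0: f_y(0, y) = -6*y**2 - 6*y + 4; no integer root y with |y| ≤ 4.
  x = 1: f_y(1, y) = -6*y**2 - 4*y + 11; no integer root y with |y| ≤ 4.
  x = 2: f_y(2, y) = -6*y**2 - 2*y + 20; vanishes at y ∈ {-2}. (2, -2): f_x = -111 ≠ 0.
  x = 3: f_y(3, y) = 31 - 6*y**2; no integer root y with |y| ≤ 4.
  x = 4: f_y(4, y) = -6*y**2 + 2*y + 44; no integer root y with |y| ≤ 4.
Only singular point on the grid: (-2, -1).
Classify: substitute x = -2 + u, y = -1 + v and expand: f = -2*u**3 + u**2*v - u**2 + u*v**2 - 2*v**3 + v**2.
No constant or linear terms (consistent with a singular point). Quadratic part: -u**2 + v**2. Cubic part: -2*u**3 + u**2*v + u*v**2 - 2*v**3.
The quadratic part v**2 - u**2 = (v − u)(v + u) splits into two distinct linear factors, so there are two distinct tangent lines y − -1 = ±(x − -2) — this is a node (ordinary double point).
Classification: node.


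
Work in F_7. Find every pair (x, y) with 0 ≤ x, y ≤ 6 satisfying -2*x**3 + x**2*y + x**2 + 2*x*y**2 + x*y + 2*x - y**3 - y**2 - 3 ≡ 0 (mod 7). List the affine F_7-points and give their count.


Affine F_7-points: {(1, 1), (1, 3), (1, 4), (2, 3), (3, 0), (4, 4), (4, 6), (5, 6), (6, 3)}; count = 9.

For each of the 49 pairs (x, y) ∈ F_7², evaluate f(x, y) mod 7. Record the zeros.
  x = 0: [0↦4, 1↦2, 2↦6, 3↦3, 4↦1, 5↦1, 6↦4]  zeros at y ∈ ∅
  x = 1: [0↦5, 1↦0, 2↦5, 3↦0, 4↦0, 5↦6, 6↦5]  zeros at y ∈ {1, 3, 4}
  x = 2: [0↦3, 1↦4, 2↦5, 3↦0, 4↦4, 5↦4, 6↦1]  zeros at y ∈ {3}
  x = 3: [0↦0, 1↦2, 2↦1, 3↦5, 4↦1, 5↦4, 6↦1]  zeros at y ∈ {0}
  x = 4: [0↦5, 1↦3, 2↦2, 3↦3, 4↦0, 5↦1, 6↦0]  zeros at y ∈ {4, 6}
  x = 5: [0↦6, 1↦2, 2↦3, 3↦3, 4↦3, 5↦4, 6↦0]  zeros at y ∈ {6}
  x = 6: [0↦5, 1↦1, 2↦6, 3↦0, 4↦5, 5↦1, 6↦3]  zeros at y ∈ {3}
Collecting zeros: affine points = {(1, 1), (1, 3), (1, 4), (2, 3), (3, 0), (4, 4), (4, 6), (5, 6), (6, 3)}.
Total count |C(F_7)_aff| = 9.


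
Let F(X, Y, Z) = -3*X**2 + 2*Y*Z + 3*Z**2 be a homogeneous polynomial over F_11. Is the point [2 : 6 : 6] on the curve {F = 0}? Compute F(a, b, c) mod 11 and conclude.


F(2,6,6) ≡ 3 (mod 11); P is NOT on the curve.

Evaluate F(2, 6, 6) term-by-term (mod 11).
  -3*X**2 ↦ -3·4·1·1 = -12
  2*Y*Z ↦ 2·1·6·6 = 72
  3*Z**2 ↦ 3·1·1·36 = 108
Sum: F(2, 6, 6) = (-12) + (72) + (108) = 168.
Reducing mod 11: 168 ≡ 3 (mod 11).
Since F(a, b, c) ≡ 3 ≠ 0 (mod 11), P does NOT lie on the curve.


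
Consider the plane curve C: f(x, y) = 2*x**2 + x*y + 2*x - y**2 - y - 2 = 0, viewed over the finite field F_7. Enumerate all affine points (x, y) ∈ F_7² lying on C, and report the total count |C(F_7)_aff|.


Affine F_7-points: {(0, 3), (1, 3), (1, 4), (3, 4), (3, 5), (4, 5)}; count = 6.

For each of the 49 pairs (x, y) ∈ F_7², evaluate f(x, y) mod 7. Record the zeros.
  x = 0: [0↦5, 1↦3, 2↦6, 3↦0, 4↦6, 5↦3, 6↦5]  zeros at y ∈ {3}
  x = 1: [0↦2, 1↦1, 2↦5, 3↦0, 4↦0, 5↦5, 6↦1]  zeros at y ∈ {3, 4}
  x = 2: [0↦3, 1↦3, 2↦1, 3↦4, 4↦5, 5↦4, 6↦1]  zeros at y ∈ ∅
  x = 3: [0↦1, 1↦2, 2↦1, 3↦5, 4↦0, 5↦0, 6↦5]  zeros at y ∈ {4, 5}
  x = 4: [0↦3, 1↦5, 2↦5, 3↦3, 4↦6, 5↦0, 6↦6]  zeros at y ∈ {5}
  x = 5: [0↦2, 1↦5, 2↦6, 3↦5, 4↦2, 5↦4, 6↦4]  zeros at y ∈ ∅
  x = 6: [0↦5, 1↦2, 2↦4, 3↦4, 4↦2, 5↦5, 6↦6]  zeros at y ∈ ∅
Collecting zeros: affine points = {(0, 3), (1, 3), (1, 4), (3, 4), (3, 5), (4, 5)}.
Total count |C(F_7)_aff| = 6.
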